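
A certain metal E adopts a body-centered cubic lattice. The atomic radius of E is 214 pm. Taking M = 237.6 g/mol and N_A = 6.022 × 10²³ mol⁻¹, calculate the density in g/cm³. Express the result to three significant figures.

In a BCC lattice, atoms touch along the body diagonal, so √3·a = 4r, giving a = 494.2 pm = 4.942 × 10^-8 cm.
With Z = 2, ρ = Z·M/(N_A·a³) = 2 × 237.6 / (6.022 × 10²³ × 1.207 × 10^-22) = 6.537 g/cm³.

6.54 g/cm³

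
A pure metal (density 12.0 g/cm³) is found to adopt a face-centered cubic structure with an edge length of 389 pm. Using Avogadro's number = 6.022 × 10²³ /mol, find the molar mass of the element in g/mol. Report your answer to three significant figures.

106 g/mol

An FCC cell has Z = 4 atoms; a = 3.890 × 10^-8 cm.
M = ρ·N_A·a³/Z = 12.0 × 6.022 × 10²³ × 5.886 × 10^-23 / 4 = 106 g/mol.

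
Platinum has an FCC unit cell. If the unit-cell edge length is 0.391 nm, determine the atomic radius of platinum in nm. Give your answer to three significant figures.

In an FCC lattice, atoms touch along the face diagonal, so √2·a = 4r.
r = √2·a/4 = 1.4142 × 0.391 / 4 = 0.138 nm.

0.138 nm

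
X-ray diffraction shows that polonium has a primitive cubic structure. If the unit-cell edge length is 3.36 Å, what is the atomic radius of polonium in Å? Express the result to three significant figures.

In a simple cubic lattice, atoms touch along the cell edge, so a = 2r.
r = a/2 = 3.36/2 = 1.68 Å.

1.68 Å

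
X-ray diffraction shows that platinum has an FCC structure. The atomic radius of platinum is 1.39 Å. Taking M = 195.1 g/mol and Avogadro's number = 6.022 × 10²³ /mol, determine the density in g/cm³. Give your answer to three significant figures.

In an FCC lattice, atoms touch along the face diagonal, so √2·a = 4r, giving a = 3.932 Å = 3.932 × 10^-8 cm.
With Z = 4, ρ = Z·M/(N_A·a³) = 4 × 195.1 / (6.022 × 10²³ × 6.077 × 10^-23) = 21.33 g/cm³.

21.3 g/cm³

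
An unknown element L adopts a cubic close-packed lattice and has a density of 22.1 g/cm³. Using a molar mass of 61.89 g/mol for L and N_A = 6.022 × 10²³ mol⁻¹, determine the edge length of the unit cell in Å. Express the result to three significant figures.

With Z = 4 atoms per FCC cell, a³ = Z·M/(N_A·ρ) = 4 × 61.89 / (6.022 × 10²³ × 22.10 g/cm³) = 1.860 × 10^-23 cm³.
a = (1.860 × 10^-23)^(1/3) = 2.650 × 10^-8 cm = 2.65 Å.

2.65 Å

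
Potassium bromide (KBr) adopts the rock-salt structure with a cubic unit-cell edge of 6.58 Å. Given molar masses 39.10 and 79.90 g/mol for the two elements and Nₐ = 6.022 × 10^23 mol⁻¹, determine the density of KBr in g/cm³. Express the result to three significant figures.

The rock-salt structure contains Z = 4 formula units per cell; M(KBr) = 39.10 + 79.90 = 119.0 g/mol.
a³ = (6.580 × 10^-8 cm)³ = 2.849 × 10^-22 cm³.
ρ = 4 × 119.0 / (6.022 × 10²³ × 2.849 × 10^-22) = 2.775 g/cm³.

2.77 g/cm³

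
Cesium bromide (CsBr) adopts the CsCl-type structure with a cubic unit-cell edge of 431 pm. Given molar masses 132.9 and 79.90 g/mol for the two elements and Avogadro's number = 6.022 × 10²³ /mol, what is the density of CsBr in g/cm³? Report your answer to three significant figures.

The CsCl-type structure contains Z = 1 formula unit per cell; M(CsBr) = 132.9 + 79.90 = 212.8 g/mol.
a³ = (4.310 × 10^-8 cm)³ = 8.006 × 10^-23 cm³.
ρ = 1 × 212.8 / (6.022 × 10²³ × 8.006 × 10^-23) = 4.414 g/cm³.

4.41 g/cm³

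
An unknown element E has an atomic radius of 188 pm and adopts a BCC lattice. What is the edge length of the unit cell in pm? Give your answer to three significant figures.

In a BCC lattice, atoms touch along the body diagonal, so √3·a = 4r.
a = 4r/√3 = 4 × 188 / 1.7321 = 434 pm.

434 pm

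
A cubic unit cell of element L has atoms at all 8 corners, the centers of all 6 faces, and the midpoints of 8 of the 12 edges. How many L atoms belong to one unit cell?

Corner atoms are shared by 8 cells (1/8 each), face atoms by 2 (1/2 each), edge atoms by 4 (1/4 each).
Net atoms = 8 × 1/8 + 6 × 1/2 + 8 × 1/4 = 1 + 3 + 2 = 6.

6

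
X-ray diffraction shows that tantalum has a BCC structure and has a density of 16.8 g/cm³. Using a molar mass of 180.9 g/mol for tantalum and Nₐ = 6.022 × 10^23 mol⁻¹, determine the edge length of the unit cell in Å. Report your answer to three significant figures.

3.29 Å

With Z = 2 atoms per BCC cell, a³ = Z·M/(N_A·ρ) = 2 × 180.9 / (6.022 × 10²³ × 16.80 g/cm³) = 3.576 × 10^-23 cm³.
a = (3.576 × 10^-23)^(1/3) = 3.295 × 10^-8 cm = 3.29 Å.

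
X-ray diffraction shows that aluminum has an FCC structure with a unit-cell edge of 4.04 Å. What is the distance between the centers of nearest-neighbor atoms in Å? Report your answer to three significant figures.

2.86 Å

In an FCC structure, atoms touch along the face diagonal, so √2·a = 4r; the nearest-neighbor distance equals 2r = 0.7071·a.
d = 0.7071 × 4.04 = 2.86 Å.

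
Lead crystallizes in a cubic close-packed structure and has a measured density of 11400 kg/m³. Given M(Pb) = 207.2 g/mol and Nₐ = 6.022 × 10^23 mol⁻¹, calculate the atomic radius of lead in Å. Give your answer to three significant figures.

1.75 Å

For an FCC cell (Z = 4), a³ = Z·M/(N_A·ρ) = 4 × 207.2 / (6.022 × 10²³ × 11.40) = 1.207 × 10^-22 cm³, so a = 4.942 × 10^-8 cm = 4.942 Å.
Atoms touch along the face diagonal, so √2·a = 4r, so r = 0.3536 × a = 1.75 Å.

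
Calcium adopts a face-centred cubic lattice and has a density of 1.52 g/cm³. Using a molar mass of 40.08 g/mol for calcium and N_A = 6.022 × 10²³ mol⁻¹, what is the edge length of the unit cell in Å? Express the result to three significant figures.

With Z = 4 atoms per FCC cell, a³ = Z·M/(N_A·ρ) = 4 × 40.08 / (6.022 × 10²³ × 1.520 g/cm³) = 1.751 × 10^-22 cm³.
a = (1.751 × 10^-22)^(1/3) = 5.595 × 10^-8 cm = 5.60 Å.

5.60 Å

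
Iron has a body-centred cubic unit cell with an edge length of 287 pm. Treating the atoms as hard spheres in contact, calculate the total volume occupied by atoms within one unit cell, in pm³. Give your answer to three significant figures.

1.61 × 10^7 pm³

In a BCC lattice atoms touch along the body diagonal, so √3·a = 4r, so r = 0.4330a = 124.3 pm.
V_atoms = Z × (4/3)πr³ = 2 × (4/3)π × (124.3)³ = 1.61 × 10^7 pm³.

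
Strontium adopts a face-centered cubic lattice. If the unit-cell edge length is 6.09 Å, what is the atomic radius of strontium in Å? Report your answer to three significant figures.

2.15 Å

In an FCC lattice, atoms touch along the face diagonal, so √2·a = 4r.
r = √2·a/4 = 1.4142 × 6.09 / 4 = 2.15 Å.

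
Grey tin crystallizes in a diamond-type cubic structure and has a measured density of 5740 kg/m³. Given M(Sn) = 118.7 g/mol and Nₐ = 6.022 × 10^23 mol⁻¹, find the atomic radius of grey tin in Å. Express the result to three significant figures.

For a diamond cubic cell (Z = 8), a³ = Z·M/(N_A·ρ) = 8 × 118.7 / (6.022 × 10²³ × 5.740) = 2.747 × 10^-22 cm³, so a = 6.501 × 10^-8 cm = 6.501 Å.
Nearest neighbors lie along the body diagonal with √3·a = 8r, so r = 0.2165 × a = 1.41 Å.

1.41 Å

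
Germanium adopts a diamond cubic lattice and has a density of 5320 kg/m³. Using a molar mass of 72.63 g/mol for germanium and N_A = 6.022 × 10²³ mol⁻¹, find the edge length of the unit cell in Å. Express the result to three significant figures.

5.66 Å

With Z = 8 atoms per diamond cubic cell, a³ = Z·M/(N_A·ρ) = 8 × 72.63 / (6.022 × 10²³ × 5.320 g/cm³) = 1.814 × 10^-22 cm³.
a = (1.814 × 10^-22)^(1/3) = 5.660 × 10^-8 cm = 5.66 Å.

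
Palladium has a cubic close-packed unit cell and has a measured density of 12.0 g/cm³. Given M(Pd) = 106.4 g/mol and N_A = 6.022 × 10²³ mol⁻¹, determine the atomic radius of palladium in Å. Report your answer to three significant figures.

For an FCC cell (Z = 4), a³ = Z·M/(N_A·ρ) = 4 × 106.4 / (6.022 × 10²³ × 12.00) = 5.890 × 10^-23 cm³, so a = 3.891 × 10^-8 cm = 3.891 Å.
Atoms touch along the face diagonal, so √2·a = 4r, so r = 0.3536 × a = 1.38 Å.

1.38 Å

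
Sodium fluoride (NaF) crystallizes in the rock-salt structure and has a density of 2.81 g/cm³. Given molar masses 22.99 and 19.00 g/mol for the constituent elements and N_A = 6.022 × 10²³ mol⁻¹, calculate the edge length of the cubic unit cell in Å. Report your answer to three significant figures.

4.63 Å

M(NaF) = 41.99 g/mol; Z = 4 formula units per cell.
a³ = Z·M/(N_A·ρ) = 4 × 41.99 / (6.022 × 10²³ × 2.81) = 9.926 × 10^-23 cm³, so a = 4.630 × 10^-8 cm = 4.63 Å.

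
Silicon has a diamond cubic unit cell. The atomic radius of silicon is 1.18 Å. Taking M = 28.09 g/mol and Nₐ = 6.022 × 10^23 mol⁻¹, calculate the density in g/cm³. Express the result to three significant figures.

In a diamond cubic lattice, nearest neighbors lie along the body diagonal with √3·a = 8r, giving a = 5.450 Å = 5.450 × 10^-8 cm.
With Z = 8, ρ = Z·M/(N_A·a³) = 8 × 28.09 / (6.022 × 10²³ × 1.619 × 10^-22) = 2.305 g/cm³.

2.30 g/cm³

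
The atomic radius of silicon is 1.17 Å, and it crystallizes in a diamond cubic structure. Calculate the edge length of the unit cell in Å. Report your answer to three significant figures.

5.40 Å

In a diamond cubic lattice, nearest neighbors lie along the body diagonal with √3·a = 8r.
a = 8r/√3 = 8 × 1.17 / 1.7321 = 5.40 Å.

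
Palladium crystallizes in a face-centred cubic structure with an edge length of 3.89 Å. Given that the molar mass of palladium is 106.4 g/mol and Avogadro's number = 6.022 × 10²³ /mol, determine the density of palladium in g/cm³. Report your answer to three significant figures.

An FCC unit cell contains Z = 4 atoms.
Cell volume: a³ = (3.89 Å)³ = (3.890 × 10^-8 cm)³ = 5.886 × 10^-23 cm³.
ρ = Z·M/(N_A·a³) = 4 × 106.4 / (6.022 × 10²³ × 5.886 × 10^-23) = 12.01 g/cm³.

12.0 g/cm³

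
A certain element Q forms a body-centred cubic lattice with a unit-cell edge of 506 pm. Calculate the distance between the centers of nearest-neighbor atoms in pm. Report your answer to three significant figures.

In a BCC structure, atoms touch along the body diagonal, so √3·a = 4r; the nearest-neighbor distance equals 2r = 0.8660·a.
d = 0.8660 × 506 = 438 pm.

438 pm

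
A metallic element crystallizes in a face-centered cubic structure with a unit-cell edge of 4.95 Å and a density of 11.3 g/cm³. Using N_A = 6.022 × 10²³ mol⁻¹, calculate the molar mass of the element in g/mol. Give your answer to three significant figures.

206 g/mol

An FCC cell has Z = 4 atoms; a = 4.950 × 10^-8 cm.
M = ρ·N_A·a³/Z = 11.3 × 6.022 × 10²³ × 1.213 × 10^-22 / 4 = 206 g/mol.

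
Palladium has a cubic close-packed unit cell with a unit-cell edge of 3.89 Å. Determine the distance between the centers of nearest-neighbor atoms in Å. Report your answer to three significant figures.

2.75 Å

In an FCC structure, atoms touch along the face diagonal, so √2·a = 4r; the nearest-neighbor distance equals 2r = 0.7071·a.
d = 0.7071 × 3.89 = 2.75 Å.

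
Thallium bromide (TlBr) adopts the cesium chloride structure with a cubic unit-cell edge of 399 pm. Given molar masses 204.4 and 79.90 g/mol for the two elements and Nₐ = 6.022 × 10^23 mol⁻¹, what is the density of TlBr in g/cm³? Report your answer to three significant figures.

The cesium chloride structure contains Z = 1 formula unit per cell; M(TlBr) = 204.4 + 79.90 = 284.3 g/mol.
a³ = (3.990 × 10^-8 cm)³ = 6.352 × 10^-23 cm³.
ρ = 1 × 284.3 / (6.022 × 10²³ × 6.352 × 10^-23) = 7.432 g/cm³.

7.43 g/cm³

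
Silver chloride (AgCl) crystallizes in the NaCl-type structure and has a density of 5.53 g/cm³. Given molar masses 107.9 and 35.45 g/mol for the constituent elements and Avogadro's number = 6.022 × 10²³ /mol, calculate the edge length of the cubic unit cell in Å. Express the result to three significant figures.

5.56 Å

M(AgCl) = 143.35 g/mol; Z = 4 formula units per cell.
a³ = Z·M/(N_A·ρ) = 4 × 143.35 / (6.022 × 10²³ × 5.53) = 1.722 × 10^-22 cm³, so a = 5.563 × 10^-8 cm = 5.56 Å.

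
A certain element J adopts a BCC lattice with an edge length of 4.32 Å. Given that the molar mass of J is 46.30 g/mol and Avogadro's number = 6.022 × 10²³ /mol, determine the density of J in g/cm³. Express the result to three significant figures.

1.91 g/cm³

A BCC unit cell contains Z = 2 atoms.
Cell volume: a³ = (4.32 Å)³ = (4.320 × 10^-8 cm)³ = 8.062 × 10^-23 cm³.
ρ = Z·M/(N_A·a³) = 2 × 46.30 / (6.022 × 10²³ × 8.062 × 10^-23) = 1.907 g/cm³.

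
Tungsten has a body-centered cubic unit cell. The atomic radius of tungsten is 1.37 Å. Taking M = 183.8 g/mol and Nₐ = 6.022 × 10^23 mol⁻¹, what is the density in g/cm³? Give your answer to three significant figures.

In a BCC lattice, atoms touch along the body diagonal, so √3·a = 4r, giving a = 3.164 Å = 3.164 × 10^-8 cm.
With Z = 2, ρ = Z·M/(N_A·a³) = 2 × 183.8 / (6.022 × 10²³ × 3.167 × 10^-23) = 19.27 g/cm³.

19.3 g/cm³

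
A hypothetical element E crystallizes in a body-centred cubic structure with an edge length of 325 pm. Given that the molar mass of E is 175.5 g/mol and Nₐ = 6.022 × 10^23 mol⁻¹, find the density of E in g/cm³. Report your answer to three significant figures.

17.0 g/cm³

A BCC unit cell contains Z = 2 atoms.
Cell volume: a³ = (325 pm)³ = (3.250 × 10^-8 cm)³ = 3.433 × 10^-23 cm³.
ρ = Z·M/(N_A·a³) = 2 × 175.5 / (6.022 × 10²³ × 3.433 × 10^-23) = 16.98 g/cm³.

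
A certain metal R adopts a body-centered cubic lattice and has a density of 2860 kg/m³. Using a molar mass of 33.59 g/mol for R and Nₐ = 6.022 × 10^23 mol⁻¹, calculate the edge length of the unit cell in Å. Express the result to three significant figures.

3.39 Å

With Z = 2 atoms per BCC cell, a³ = Z·M/(N_A·ρ) = 2 × 33.59 / (6.022 × 10²³ × 2.860 g/cm³) = 3.901 × 10^-23 cm³.
a = (3.901 × 10^-23)^(1/3) = 3.391 × 10^-8 cm = 3.39 Å.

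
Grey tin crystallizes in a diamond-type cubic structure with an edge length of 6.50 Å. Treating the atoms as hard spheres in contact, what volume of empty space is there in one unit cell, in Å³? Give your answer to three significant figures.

In a diamond cubic lattice nearest neighbors lie along the body diagonal with √3·a = 8r, so r = 0.2165a = 1.407 Å.
V_cell = a³ = 274.6 Å³; V_atoms = 8 × (4/3)πr³ = 93.40 Å³.
Empty space = 274.6 − 93.40 = 181 Å³.

181 Å³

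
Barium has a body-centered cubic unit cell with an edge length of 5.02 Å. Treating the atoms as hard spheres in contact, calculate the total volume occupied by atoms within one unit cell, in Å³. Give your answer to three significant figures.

86.0 Å³

In a BCC lattice atoms touch along the body diagonal, so √3·a = 4r, so r = 0.4330a = 2.174 Å.
V_atoms = Z × (4/3)πr³ = 2 × (4/3)π × (2.174)³ = 86.0 Å³.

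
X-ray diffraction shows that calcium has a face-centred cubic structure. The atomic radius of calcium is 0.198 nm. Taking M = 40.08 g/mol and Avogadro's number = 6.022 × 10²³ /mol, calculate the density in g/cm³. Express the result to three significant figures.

In an FCC lattice, atoms touch along the face diagonal, so √2·a = 4r, giving a = 0.5600 nm = 5.600 × 10^-8 cm.
With Z = 4, ρ = Z·M/(N_A·a³) = 4 × 40.08 / (6.022 × 10²³ × 1.756 × 10^-22) = 1.516 g/cm³.

1.52 g/cm³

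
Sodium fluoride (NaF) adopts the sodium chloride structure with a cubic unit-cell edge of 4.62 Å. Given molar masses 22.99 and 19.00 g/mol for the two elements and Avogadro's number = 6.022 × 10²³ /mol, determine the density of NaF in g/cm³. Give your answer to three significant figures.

The sodium chloride structure contains Z = 4 formula units per cell; M(NaF) = 22.99 + 19.00 = 41.99 g/mol.
a³ = (4.620 × 10^-8 cm)³ = 9.861 × 10^-23 cm³.
ρ = 4 × 41.99 / (6.022 × 10²³ × 9.861 × 10^-23) = 2.828 g/cm³.

2.83 g/cm³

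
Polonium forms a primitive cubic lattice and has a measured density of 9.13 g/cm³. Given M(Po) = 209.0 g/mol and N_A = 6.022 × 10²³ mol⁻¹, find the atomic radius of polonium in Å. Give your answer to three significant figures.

1.68 Å

For a simple cubic cell (Z = 1), a³ = Z·M/(N_A·ρ) = 1 × 209.0 / (6.022 × 10²³ × 9.130) = 3.801 × 10^-23 cm³, so a = 3.362 × 10^-8 cm = 3.362 Å.
Atoms touch along the cell edge, so a = 2r, so r = 0.5000 × a = 1.68 Å.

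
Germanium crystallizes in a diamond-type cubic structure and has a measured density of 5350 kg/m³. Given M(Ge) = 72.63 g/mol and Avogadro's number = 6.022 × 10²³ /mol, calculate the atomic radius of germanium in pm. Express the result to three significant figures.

For a diamond cubic cell (Z = 8), a³ = Z·M/(N_A·ρ) = 8 × 72.63 / (6.022 × 10²³ × 5.350) = 1.803 × 10^-22 cm³, so a = 5.650 × 10^-8 cm = 565.0 pm.
Nearest neighbors lie along the body diagonal with √3·a = 8r, so r = 0.2165 × a = 122 pm.

122 pm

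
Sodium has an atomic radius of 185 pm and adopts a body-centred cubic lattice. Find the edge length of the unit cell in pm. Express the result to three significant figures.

In a BCC lattice, atoms touch along the body diagonal, so √3·a = 4r.
a = 4r/√3 = 4 × 185 / 1.7321 = 427 pm.

427 pm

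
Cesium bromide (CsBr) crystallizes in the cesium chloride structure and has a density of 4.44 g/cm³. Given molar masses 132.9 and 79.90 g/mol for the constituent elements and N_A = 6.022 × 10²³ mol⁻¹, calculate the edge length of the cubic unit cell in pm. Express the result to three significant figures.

430 pm

M(CsBr) = 212.8 g/mol; Z = 1 formula unit per cell.
a³ = Z·M/(N_A·ρ) = 1 × 212.8 / (6.022 × 10²³ × 4.44) = 7.959 × 10^-23 cm³, so a = 4.301 × 10^-8 cm = 430 pm.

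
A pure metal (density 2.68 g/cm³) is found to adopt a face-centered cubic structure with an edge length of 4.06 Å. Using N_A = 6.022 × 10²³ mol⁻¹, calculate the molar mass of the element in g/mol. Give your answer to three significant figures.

27.0 g/mol

An FCC cell has Z = 4 atoms; a = 4.060 × 10^-8 cm.
M = ρ·N_A·a³/Z = 2.68 × 6.022 × 10²³ × 6.692 × 10^-23 / 4 = 27.0 g/mol.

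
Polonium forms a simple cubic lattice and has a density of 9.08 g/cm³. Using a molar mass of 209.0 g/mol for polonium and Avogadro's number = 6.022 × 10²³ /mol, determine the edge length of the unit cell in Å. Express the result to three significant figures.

With Z = 1 atom per simple cubic cell, a³ = Z·M/(N_A·ρ) = 1 × 209.0 / (6.022 × 10²³ × 9.080 g/cm³) = 3.822 × 10^-23 cm³.
a = (3.822 × 10^-23)^(1/3) = 3.369 × 10^-8 cm = 3.37 Å.

3.37 Å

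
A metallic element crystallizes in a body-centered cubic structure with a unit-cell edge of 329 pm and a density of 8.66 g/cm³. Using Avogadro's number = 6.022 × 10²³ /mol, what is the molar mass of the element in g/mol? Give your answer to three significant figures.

92.9 g/mol

A BCC cell has Z = 2 atoms; a = 3.290 × 10^-8 cm.
M = ρ·N_A·a³/Z = 8.66 × 6.022 × 10²³ × 3.561 × 10^-23 / 2 = 92.9 g/mol.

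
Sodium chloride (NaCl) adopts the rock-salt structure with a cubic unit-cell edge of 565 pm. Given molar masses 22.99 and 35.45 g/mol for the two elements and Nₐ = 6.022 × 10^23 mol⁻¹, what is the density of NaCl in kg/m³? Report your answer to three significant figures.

2150 kg/m³

The rock-salt structure contains Z = 4 formula units per cell; M(NaCl) = 22.99 + 35.45 = 58.44 g/mol.
a³ = (5.650 × 10^-8 cm)³ = 1.804 × 10^-22 cm³.
ρ = 4 × 58.44 / (6.022 × 10²³ × 1.804 × 10^-22) = 2.152 g/cm³ = 2150 kg/m³.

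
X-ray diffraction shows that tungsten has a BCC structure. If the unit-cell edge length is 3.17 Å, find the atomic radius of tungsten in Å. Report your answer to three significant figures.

1.37 Å

In a BCC lattice, atoms touch along the body diagonal, so √3·a = 4r.
r = √3·a/4 = 1.7321 × 3.17 / 4 = 1.37 Å.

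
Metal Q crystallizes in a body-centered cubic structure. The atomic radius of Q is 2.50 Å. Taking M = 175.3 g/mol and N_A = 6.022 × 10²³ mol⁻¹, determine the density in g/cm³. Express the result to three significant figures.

3.03 g/cm³

In a BCC lattice, atoms touch along the body diagonal, so √3·a = 4r, giving a = 5.774 Å = 5.774 × 10^-8 cm.
With Z = 2, ρ = Z·M/(N_A·a³) = 2 × 175.3 / (6.022 × 10²³ × 1.925 × 10^-22) = 3.025 g/cm³.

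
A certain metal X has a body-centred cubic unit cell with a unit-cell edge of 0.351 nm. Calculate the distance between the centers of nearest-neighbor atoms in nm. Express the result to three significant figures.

In a BCC structure, atoms touch along the body diagonal, so √3·a = 4r; the nearest-neighbor distance equals 2r = 0.8660·a.
d = 0.8660 × 0.351 = 0.304 nm.

0.304 nm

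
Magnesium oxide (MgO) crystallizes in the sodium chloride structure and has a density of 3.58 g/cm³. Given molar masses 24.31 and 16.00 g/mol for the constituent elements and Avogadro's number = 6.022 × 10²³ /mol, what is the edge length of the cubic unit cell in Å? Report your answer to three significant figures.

4.21 Å

M(MgO) = 40.31 g/mol; Z = 4 formula units per cell.
a³ = Z·M/(N_A·ρ) = 4 × 40.31 / (6.022 × 10²³ × 3.58) = 7.479 × 10^-23 cm³, so a = 4.213 × 10^-8 cm = 4.21 Å.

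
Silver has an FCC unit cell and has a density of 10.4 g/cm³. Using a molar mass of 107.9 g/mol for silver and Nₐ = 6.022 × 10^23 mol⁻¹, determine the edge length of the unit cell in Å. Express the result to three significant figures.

With Z = 4 atoms per FCC cell, a³ = Z·M/(N_A·ρ) = 4 × 107.9 / (6.022 × 10²³ × 10.40 g/cm³) = 6.891 × 10^-23 cm³.
a = (6.891 × 10^-23)^(1/3) = 4.100 × 10^-8 cm = 4.10 Å.

4.10 Å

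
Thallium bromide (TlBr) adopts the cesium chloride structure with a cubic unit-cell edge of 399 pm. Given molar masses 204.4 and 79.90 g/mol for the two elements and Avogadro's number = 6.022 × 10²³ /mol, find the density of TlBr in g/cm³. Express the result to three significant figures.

The cesium chloride structure contains Z = 1 formula unit per cell; M(TlBr) = 204.4 + 79.90 = 284.3 g/mol.
a³ = (3.990 × 10^-8 cm)³ = 6.352 × 10^-23 cm³.
ρ = 1 × 284.3 / (6.022 × 10²³ × 6.352 × 10^-23) = 7.432 g/cm³.

7.43 g/cm³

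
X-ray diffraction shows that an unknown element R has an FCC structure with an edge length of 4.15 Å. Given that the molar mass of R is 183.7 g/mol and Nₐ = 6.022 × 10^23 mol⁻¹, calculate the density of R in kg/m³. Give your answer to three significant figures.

An FCC unit cell contains Z = 4 atoms.
Cell volume: a³ = (4.15 Å)³ = (4.150 × 10^-8 cm)³ = 7.147 × 10^-23 cm³.
ρ = Z·M/(N_A·a³) = 4 × 183.7 / (6.022 × 10²³ × 7.147 × 10^-23) = 17.07 g/cm³ = 17100 kg/m³.

17100 kg/m³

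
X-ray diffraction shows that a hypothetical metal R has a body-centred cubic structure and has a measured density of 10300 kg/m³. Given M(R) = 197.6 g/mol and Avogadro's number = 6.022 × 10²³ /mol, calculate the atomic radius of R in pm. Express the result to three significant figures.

173 pm

For a BCC cell (Z = 2), a³ = Z·M/(N_A·ρ) = 2 × 197.6 / (6.022 × 10²³ × 10.30) = 6.371 × 10^-23 cm³, so a = 3.994 × 10^-8 cm = 399.4 pm.
Atoms touch along the body diagonal, so √3·a = 4r, so r = 0.4330 × a = 173 pm.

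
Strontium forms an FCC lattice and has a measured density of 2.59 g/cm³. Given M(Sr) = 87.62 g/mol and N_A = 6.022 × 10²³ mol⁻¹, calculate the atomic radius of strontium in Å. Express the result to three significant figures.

2.15 Å

For an FCC cell (Z = 4), a³ = Z·M/(N_A·ρ) = 4 × 87.62 / (6.022 × 10²³ × 2.590) = 2.247 × 10^-22 cm³, so a = 6.080 × 10^-8 cm = 6.080 Å.
Atoms touch along the face diagonal, so √2·a = 4r, so r = 0.3536 × a = 2.15 Å.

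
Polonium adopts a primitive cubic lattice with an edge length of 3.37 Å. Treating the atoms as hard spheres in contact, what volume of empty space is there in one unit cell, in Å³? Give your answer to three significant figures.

18.2 Å³

In a simple cubic lattice atoms touch along the cell edge, so a = 2r, so r = 0.5000a = 1.685 Å.
V_cell = a³ = 38.27 Å³; V_atoms = 1 × (4/3)πr³ = 20.04 Å³.
Empty space = 38.27 − 20.04 = 18.2 Å³.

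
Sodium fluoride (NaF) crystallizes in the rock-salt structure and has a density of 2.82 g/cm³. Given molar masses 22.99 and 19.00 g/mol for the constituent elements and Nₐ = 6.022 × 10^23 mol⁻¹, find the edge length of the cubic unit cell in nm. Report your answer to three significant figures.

M(NaF) = 41.99 g/mol; Z = 4 formula units per cell.
a³ = Z·M/(N_A·ρ) = 4 × 41.99 / (6.022 × 10²³ × 2.82) = 9.890 × 10^-23 cm³, so a = 4.625 × 10^-8 cm = 0.462 nm.

0.462 nm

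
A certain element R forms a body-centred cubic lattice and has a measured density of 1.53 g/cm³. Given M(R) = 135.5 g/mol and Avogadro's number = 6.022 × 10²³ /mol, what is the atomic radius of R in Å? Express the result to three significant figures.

For a BCC cell (Z = 2), a³ = Z·M/(N_A·ρ) = 2 × 135.5 / (6.022 × 10²³ × 1.530) = 2.941 × 10^-22 cm³, so a = 6.650 × 10^-8 cm = 6.650 Å.
Atoms touch along the body diagonal, so √3·a = 4r, so r = 0.4330 × a = 2.88 Å.

2.88 Å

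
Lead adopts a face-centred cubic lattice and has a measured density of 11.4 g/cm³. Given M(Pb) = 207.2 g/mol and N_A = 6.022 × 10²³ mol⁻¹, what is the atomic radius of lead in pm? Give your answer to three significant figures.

For an FCC cell (Z = 4), a³ = Z·M/(N_A·ρ) = 4 × 207.2 / (6.022 × 10²³ × 11.40) = 1.207 × 10^-22 cm³, so a = 4.942 × 10^-8 cm = 494.2 pm.
Atoms touch along the face diagonal, so √2·a = 4r, so r = 0.3536 × a = 175 pm.

175 pm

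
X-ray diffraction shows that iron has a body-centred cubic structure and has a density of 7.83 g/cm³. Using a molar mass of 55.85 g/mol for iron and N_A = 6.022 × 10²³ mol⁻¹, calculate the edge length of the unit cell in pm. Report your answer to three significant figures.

287 pm

With Z = 2 atoms per BCC cell, a³ = Z·M/(N_A·ρ) = 2 × 55.85 / (6.022 × 10²³ × 7.830 g/cm³) = 2.369 × 10^-23 cm³.
a = (2.369 × 10^-23)^(1/3) = 2.872 × 10^-8 cm = 287 pm.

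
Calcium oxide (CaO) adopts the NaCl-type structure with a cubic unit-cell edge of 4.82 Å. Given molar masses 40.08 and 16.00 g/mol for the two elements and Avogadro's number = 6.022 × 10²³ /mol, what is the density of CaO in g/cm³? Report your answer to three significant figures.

3.33 g/cm³

The NaCl-type structure contains Z = 4 formula units per cell; M(CaO) = 40.08 + 16.00 = 56.08 g/mol.
a³ = (4.820 × 10^-8 cm)³ = 1.120 × 10^-22 cm³.
ρ = 4 × 56.08 / (6.022 × 10²³ × 1.120 × 10^-22) = 3.326 g/cm³.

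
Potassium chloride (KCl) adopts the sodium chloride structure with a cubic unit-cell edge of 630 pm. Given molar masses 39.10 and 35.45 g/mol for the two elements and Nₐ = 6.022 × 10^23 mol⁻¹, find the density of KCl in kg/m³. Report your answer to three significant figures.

The sodium chloride structure contains Z = 4 formula units per cell; M(KCl) = 39.10 + 35.45 = 74.55 g/mol.
a³ = (6.300 × 10^-8 cm)³ = 2.500 × 10^-22 cm³.
ρ = 4 × 74.55 / (6.022 × 10²³ × 2.500 × 10^-22) = 1.980 g/cm³ = 1980 kg/m³.

1980 kg/m³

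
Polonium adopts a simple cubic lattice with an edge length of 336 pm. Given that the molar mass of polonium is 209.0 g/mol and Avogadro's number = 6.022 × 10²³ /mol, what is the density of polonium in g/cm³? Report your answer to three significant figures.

A simple cubic unit cell contains Z = 1 atom.
Cell volume: a³ = (336 pm)³ = (3.360 × 10^-8 cm)³ = 3.793 × 10^-23 cm³.
ρ = Z·M/(N_A·a³) = 1 × 209.0 / (6.022 × 10²³ × 3.793 × 10^-23) = 9.149 g/cm³.

9.15 g/cm³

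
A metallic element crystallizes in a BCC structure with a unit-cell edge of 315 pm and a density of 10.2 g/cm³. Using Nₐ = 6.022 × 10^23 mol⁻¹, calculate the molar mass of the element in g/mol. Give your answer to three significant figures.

A BCC cell has Z = 2 atoms; a = 3.150 × 10^-8 cm.
M = ρ·N_A·a³/Z = 10.2 × 6.022 × 10²³ × 3.126 × 10^-23 / 2 = 96.0 g/mol.

96.0 g/mol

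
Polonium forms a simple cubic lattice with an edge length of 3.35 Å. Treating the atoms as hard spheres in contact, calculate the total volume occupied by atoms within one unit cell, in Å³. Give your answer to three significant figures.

19.7 Å³

In a simple cubic lattice atoms touch along the cell edge, so a = 2r, so r = 0.5000a = 1.675 Å.
V_atoms = Z × (4/3)πr³ = 1 × (4/3)π × (1.675)³ = 19.7 Å³.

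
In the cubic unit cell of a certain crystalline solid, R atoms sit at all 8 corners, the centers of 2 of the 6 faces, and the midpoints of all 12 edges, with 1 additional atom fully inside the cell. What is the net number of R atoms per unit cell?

6

Corner atoms are shared by 8 cells (1/8 each), face atoms by 2 (1/2 each), edge atoms by 4 (1/4 each), interior atoms are unshared.
Net atoms = 8 × 1/8 + 2 × 1/2 + 12 × 1/4 + 1 = 1 + 1 + 3 + 1 = 6.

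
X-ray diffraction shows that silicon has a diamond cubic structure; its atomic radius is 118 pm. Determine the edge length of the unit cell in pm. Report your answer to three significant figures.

545 pm

In a diamond cubic lattice, nearest neighbors lie along the body diagonal with √3·a = 8r.
a = 8r/√3 = 8 × 118 / 1.7321 = 545 pm.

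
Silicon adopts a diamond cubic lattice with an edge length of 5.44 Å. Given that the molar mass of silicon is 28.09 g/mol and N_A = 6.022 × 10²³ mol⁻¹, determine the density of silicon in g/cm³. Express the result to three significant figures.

2.32 g/cm³

A diamond cubic unit cell contains Z = 8 atoms.
Cell volume: a³ = (5.44 Å)³ = (5.440 × 10^-8 cm)³ = 1.610 × 10^-22 cm³.
ρ = Z·M/(N_A·a³) = 8 × 28.09 / (6.022 × 10²³ × 1.610 × 10^-22) = 2.318 g/cm³.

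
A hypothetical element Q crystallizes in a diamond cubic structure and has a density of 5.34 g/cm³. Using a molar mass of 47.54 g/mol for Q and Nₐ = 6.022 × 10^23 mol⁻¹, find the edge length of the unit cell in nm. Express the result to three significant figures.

With Z = 8 atoms per diamond cubic cell, a³ = Z·M/(N_A·ρ) = 8 × 47.54 / (6.022 × 10²³ × 5.340 g/cm³) = 1.183 × 10^-22 cm³.
a = (1.183 × 10^-22)^(1/3) = 4.909 × 10^-8 cm = 0.491 nm.

0.491 nm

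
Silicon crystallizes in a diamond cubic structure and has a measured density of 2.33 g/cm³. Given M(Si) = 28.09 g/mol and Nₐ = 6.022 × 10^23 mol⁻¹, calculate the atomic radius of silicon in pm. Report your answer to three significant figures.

For a diamond cubic cell (Z = 8), a³ = Z·M/(N_A·ρ) = 8 × 28.09 / (6.022 × 10²³ × 2.330) = 1.602 × 10^-22 cm³, so a = 5.431 × 10^-8 cm = 543.1 pm.
Nearest neighbors lie along the body diagonal with √3·a = 8r, so r = 0.2165 × a = 118 pm.

118 pm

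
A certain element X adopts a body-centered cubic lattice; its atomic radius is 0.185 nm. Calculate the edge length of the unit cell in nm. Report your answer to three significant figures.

In a BCC lattice, atoms touch along the body diagonal, so √3·a = 4r.
a = 4r/√3 = 4 × 0.185 / 1.7321 = 0.427 nm.

0.427 nm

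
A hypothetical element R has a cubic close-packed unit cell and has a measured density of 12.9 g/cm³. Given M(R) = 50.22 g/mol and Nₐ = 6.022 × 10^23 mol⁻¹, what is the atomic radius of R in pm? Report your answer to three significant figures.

For an FCC cell (Z = 4), a³ = Z·M/(N_A·ρ) = 4 × 50.22 / (6.022 × 10²³ × 12.90) = 2.586 × 10^-23 cm³, so a = 2.957 × 10^-8 cm = 295.7 pm.
Atoms touch along the face diagonal, so √2·a = 4r, so r = 0.3536 × a = 105 pm.

105 pm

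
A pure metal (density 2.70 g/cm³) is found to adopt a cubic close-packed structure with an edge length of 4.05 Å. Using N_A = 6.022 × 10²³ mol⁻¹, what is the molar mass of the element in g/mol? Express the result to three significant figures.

An FCC cell has Z = 4 atoms; a = 4.050 × 10^-8 cm.
M = ρ·N_A·a³/Z = 2.70 × 6.022 × 10²³ × 6.643 × 10^-23 / 4 = 27.0 g/mol.

27.0 g/mol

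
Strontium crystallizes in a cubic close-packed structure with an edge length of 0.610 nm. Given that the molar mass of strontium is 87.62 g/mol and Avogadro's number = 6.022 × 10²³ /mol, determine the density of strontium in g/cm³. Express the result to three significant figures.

An FCC unit cell contains Z = 4 atoms.
Cell volume: a³ = (0.610 nm)³ = (6.100 × 10^-8 cm)³ = 2.270 × 10^-22 cm³.
ρ = Z·M/(N_A·a³) = 4 × 87.62 / (6.022 × 10²³ × 2.270 × 10^-22) = 2.564 g/cm³.

2.56 g/cm³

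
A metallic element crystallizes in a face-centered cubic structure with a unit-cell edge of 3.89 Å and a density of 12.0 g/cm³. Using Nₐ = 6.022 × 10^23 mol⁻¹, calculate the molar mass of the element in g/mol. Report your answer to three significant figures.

An FCC cell has Z = 4 atoms; a = 3.890 × 10^-8 cm.
M = ρ·N_A·a³/Z = 12.0 × 6.022 × 10²³ × 5.886 × 10^-23 / 4 = 106 g/mol.

106 g/mol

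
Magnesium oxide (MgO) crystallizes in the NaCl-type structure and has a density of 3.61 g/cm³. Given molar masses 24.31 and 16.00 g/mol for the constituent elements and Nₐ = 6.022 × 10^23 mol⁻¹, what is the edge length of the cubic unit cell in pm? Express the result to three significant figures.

M(MgO) = 40.31 g/mol; Z = 4 formula units per cell.
a³ = Z·M/(N_A·ρ) = 4 × 40.31 / (6.022 × 10²³ × 3.61) = 7.417 × 10^-23 cm³, so a = 4.202 × 10^-8 cm = 420 pm.

420 pm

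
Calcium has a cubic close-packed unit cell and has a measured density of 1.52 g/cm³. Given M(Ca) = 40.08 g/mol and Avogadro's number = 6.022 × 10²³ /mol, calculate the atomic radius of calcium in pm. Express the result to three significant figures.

198 pm

For an FCC cell (Z = 4), a³ = Z·M/(N_A·ρ) = 4 × 40.08 / (6.022 × 10²³ × 1.520) = 1.751 × 10^-22 cm³, so a = 5.595 × 10^-8 cm = 559.5 pm.
Atoms touch along the face diagonal, so √2·a = 4r, so r = 0.3536 × a = 198 pm.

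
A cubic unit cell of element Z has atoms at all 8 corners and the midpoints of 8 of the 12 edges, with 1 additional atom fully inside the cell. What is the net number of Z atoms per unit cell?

4

Corner atoms are shared by 8 cells (1/8 each), edge atoms by 4 (1/4 each), interior atoms are unshared.
Net atoms = 8 × 1/8 + 8 × 1/4 + 1 = 1 + 2 + 1 = 4.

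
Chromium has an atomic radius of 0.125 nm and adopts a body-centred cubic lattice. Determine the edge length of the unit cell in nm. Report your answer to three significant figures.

0.289 nm

In a BCC lattice, atoms touch along the body diagonal, so √3·a = 4r.
a = 4r/√3 = 4 × 0.125 / 1.7321 = 0.289 nm.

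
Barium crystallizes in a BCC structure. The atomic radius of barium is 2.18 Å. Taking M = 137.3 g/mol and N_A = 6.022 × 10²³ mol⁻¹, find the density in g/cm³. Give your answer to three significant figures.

3.57 g/cm³

In a BCC lattice, atoms touch along the body diagonal, so √3·a = 4r, giving a = 5.034 Å = 5.034 × 10^-8 cm.
With Z = 2, ρ = Z·M/(N_A·a³) = 2 × 137.3 / (6.022 × 10²³ × 1.276 × 10^-22) = 3.573 g/cm³.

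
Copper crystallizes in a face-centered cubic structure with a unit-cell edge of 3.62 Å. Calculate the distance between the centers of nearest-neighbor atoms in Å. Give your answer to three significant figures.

2.56 Å

In an FCC structure, atoms touch along the face diagonal, so √2·a = 4r; the nearest-neighbor distance equals 2r = 0.7071·a.
d = 0.7071 × 3.62 = 2.56 Å.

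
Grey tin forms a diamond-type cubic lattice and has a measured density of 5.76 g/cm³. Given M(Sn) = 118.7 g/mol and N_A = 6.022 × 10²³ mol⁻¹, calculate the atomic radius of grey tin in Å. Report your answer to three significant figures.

1.41 Å

For a diamond cubic cell (Z = 8), a³ = Z·M/(N_A·ρ) = 8 × 118.7 / (6.022 × 10²³ × 5.760) = 2.738 × 10^-22 cm³, so a = 6.493 × 10^-8 cm = 6.493 Å.
Nearest neighbors lie along the body diagonal with √3·a = 8r, so r = 0.2165 × a = 1.41 Å.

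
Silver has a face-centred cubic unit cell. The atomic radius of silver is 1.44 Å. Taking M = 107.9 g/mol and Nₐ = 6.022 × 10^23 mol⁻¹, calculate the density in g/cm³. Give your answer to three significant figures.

In an FCC lattice, atoms touch along the face diagonal, so √2·a = 4r, giving a = 4.073 Å = 4.073 × 10^-8 cm.
With Z = 4, ρ = Z·M/(N_A·a³) = 4 × 107.9 / (6.022 × 10²³ × 6.757 × 10^-23) = 10.61 g/cm³.

10.6 g/cm³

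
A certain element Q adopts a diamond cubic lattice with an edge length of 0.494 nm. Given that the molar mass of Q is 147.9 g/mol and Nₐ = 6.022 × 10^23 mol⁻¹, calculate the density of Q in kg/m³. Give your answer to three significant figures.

A diamond cubic unit cell contains Z = 8 atoms.
Cell volume: a³ = (0.494 nm)³ = (4.940 × 10^-8 cm)³ = 1.206 × 10^-22 cm³.
ρ = Z·M/(N_A·a³) = 8 × 147.9 / (6.022 × 10²³ × 1.206 × 10^-22) = 16.30 g/cm³ = 16300 kg/m³.

16300 kg/m³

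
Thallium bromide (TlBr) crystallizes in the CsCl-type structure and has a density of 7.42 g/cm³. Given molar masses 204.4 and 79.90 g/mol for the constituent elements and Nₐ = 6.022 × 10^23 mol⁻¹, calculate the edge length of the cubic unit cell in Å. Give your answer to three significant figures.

M(TlBr) = 284.3 g/mol; Z = 1 formula unit per cell.
a³ = Z·M/(N_A·ρ) = 1 × 284.3 / (6.022 × 10²³ × 7.42) = 6.363 × 10^-23 cm³, so a = 3.992 × 10^-8 cm = 3.99 Å.

3.99 Å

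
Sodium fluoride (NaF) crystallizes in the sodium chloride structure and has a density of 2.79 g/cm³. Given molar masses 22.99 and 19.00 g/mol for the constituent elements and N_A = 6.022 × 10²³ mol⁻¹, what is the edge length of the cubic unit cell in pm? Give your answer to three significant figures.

464 pm

M(NaF) = 41.99 g/mol; Z = 4 formula units per cell.
a³ = Z·M/(N_A·ρ) = 4 × 41.99 / (6.022 × 10²³ × 2.79) = 9.997 × 10^-23 cm³, so a = 4.641 × 10^-8 cm = 464 pm.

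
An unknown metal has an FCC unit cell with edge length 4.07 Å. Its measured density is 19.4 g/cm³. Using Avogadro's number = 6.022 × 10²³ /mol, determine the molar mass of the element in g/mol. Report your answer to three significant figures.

An FCC cell has Z = 4 atoms; a = 4.070 × 10^-8 cm.
M = ρ·N_A·a³/Z = 19.4 × 6.022 × 10²³ × 6.742 × 10^-23 / 4 = 197 g/mol.

197 g/mol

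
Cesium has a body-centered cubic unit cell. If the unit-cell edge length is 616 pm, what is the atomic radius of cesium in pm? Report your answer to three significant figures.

267 pm

In a BCC lattice, atoms touch along the body diagonal, so √3·a = 4r.
r = √3·a/4 = 1.7321 × 616 / 4 = 267 pm.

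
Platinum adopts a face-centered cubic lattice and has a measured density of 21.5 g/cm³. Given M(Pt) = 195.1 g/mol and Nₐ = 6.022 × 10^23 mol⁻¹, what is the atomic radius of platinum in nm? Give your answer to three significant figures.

0.139 nm

For an FCC cell (Z = 4), a³ = Z·M/(N_A·ρ) = 4 × 195.1 / (6.022 × 10²³ × 21.50) = 6.028 × 10^-23 cm³, so a = 3.921 × 10^-8 cm = 0.3921 nm.
Atoms touch along the face diagonal, so √2·a = 4r, so r = 0.3536 × a = 0.139 nm.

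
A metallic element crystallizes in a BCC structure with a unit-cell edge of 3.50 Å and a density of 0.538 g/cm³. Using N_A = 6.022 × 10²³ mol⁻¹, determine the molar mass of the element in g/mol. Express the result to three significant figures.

A BCC cell has Z = 2 atoms; a = 3.500 × 10^-8 cm.
M = ρ·N_A·a³/Z = 0.538 × 6.022 × 10²³ × 4.288 × 10^-23 / 2 = 6.95 g/mol.

6.95 g/mol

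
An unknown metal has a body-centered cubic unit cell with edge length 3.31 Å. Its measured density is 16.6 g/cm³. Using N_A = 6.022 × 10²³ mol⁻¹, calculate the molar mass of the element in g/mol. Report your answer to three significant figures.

181 g/mol

A BCC cell has Z = 2 atoms; a = 3.310 × 10^-8 cm.
M = ρ·N_A·a³/Z = 16.6 × 6.022 × 10²³ × 3.626 × 10^-23 / 2 = 181 g/mol.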